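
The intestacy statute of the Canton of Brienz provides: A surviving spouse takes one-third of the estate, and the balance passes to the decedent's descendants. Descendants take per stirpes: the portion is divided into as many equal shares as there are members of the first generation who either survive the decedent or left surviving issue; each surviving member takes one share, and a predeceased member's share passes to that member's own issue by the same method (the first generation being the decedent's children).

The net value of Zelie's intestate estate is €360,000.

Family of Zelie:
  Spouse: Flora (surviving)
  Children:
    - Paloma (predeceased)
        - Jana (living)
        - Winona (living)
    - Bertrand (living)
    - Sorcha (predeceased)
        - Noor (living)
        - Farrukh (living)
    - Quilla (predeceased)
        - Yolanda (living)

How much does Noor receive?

Noor receives €30,000.

Flora takes one-third of €360,000 = €120,000. The remaining €240,000 passes to the descendants.
The descendants' portion (€240,000) is divided into 4 shares of €60,000: Bertrand takes €60,000; Paloma's €60,000 share passes to Paloma's issue; Sorcha's €60,000 share passes to Sorcha's issue; Quilla's €60,000 share passes to Quilla's issue.
Paloma's share (€60,000) is divided into 2 shares of €30,000: Jana and Winona each take €30,000.
Sorcha's share (€60,000) is divided into 2 shares of €30,000: Noor and Farrukh each take €30,000.
Quilla's share (€60,000) passes entirely to Yolanda.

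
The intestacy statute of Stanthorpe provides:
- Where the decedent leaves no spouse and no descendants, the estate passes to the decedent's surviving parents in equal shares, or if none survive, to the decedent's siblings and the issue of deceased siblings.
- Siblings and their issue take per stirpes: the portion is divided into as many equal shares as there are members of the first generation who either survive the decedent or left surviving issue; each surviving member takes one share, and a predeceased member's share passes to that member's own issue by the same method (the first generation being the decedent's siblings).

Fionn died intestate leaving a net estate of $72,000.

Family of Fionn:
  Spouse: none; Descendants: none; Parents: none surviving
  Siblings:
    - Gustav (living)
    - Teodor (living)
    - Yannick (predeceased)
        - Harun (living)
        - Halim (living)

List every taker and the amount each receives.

The entire $72,000 passes to the siblings and their issue.
That amount ($72,000) is divided into 3 shares of $24,000: Gustav and Teodor each take $24,000; Yannick's $24,000 share passes to Yannick's issue.
Yannick's share ($24,000) is divided into 2 shares of $12,000: Harun and Halim each take $12,000.

Gustav: $24,000; Teodor: $24,000; Harun: $12,000; Halim: $12,000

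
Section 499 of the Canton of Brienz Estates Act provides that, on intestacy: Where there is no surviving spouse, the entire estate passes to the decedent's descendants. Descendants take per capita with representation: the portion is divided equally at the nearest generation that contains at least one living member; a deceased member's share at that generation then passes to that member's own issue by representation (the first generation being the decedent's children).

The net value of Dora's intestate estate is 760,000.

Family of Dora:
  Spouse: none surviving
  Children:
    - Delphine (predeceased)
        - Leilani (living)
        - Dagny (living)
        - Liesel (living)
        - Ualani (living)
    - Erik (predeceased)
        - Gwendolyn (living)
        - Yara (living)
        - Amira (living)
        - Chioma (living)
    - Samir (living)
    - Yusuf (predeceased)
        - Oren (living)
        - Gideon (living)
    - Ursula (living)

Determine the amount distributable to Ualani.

The entire 760,000 passes to the descendants.
That amount (760,000) is divided into 5 shares of 152,000: Samir and Ursula each take 152,000; Delphine's 152,000 share passes to Delphine's issue; Erik's 152,000 share passes to Erik's issue; Yusuf's 152,000 share passes to Yusuf's issue.
Delphine's share (152,000) is divided into 4 shares of 38,000: Leilani, Dagny, Liesel, and Ualani each take 38,000.
Erik's share (152,000) is divided into 4 shares of 38,000: Gwendolyn, Yara, Amira, and Chioma each take 38,000.
Yusuf's share (152,000) is divided into 2 shares of 76,000: Oren and Gideon each take 76,000.

Ualani receives 38,000.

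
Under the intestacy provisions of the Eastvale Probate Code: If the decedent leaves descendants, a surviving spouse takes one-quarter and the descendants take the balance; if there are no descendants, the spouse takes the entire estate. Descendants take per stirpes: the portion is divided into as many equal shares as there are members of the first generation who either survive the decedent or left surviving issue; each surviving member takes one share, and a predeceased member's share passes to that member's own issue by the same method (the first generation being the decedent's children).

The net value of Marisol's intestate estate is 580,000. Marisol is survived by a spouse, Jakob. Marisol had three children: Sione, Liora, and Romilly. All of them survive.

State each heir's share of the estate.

Jakob: 145,000; Sione: 145,000; Liora: 145,000; Romilly: 145,000

Jakob takes one-quarter of 580,000 = 145,000. The remaining 435,000 passes to the descendants.
The descendants' portion (435,000) is divided into 3 shares of 145,000: Sione, Liora, and Romilly each take 145,000.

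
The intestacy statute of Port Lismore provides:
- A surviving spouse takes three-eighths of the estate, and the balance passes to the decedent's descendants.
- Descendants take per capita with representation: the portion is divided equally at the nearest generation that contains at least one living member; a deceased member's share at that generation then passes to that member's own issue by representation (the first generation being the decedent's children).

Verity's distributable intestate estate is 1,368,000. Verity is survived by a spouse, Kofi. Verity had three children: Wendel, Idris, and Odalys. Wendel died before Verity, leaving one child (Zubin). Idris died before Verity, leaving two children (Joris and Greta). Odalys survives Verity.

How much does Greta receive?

Kofi takes three-eighths of 1,368,000 = 513,000. The remaining 855,000 passes to the descendants.
The descendants' portion (855,000) is divided into 3 shares of 285,000: Odalys takes 285,000; Wendel's 285,000 share passes to Wendel's issue; Idris's 285,000 share passes to Idris's issue.
Wendel's share (285,000) passes entirely to Zubin.
Idris's share (285,000) is divided into 2 shares of 142,500: Joris and Greta each take 142,500.

Greta receives 142,500.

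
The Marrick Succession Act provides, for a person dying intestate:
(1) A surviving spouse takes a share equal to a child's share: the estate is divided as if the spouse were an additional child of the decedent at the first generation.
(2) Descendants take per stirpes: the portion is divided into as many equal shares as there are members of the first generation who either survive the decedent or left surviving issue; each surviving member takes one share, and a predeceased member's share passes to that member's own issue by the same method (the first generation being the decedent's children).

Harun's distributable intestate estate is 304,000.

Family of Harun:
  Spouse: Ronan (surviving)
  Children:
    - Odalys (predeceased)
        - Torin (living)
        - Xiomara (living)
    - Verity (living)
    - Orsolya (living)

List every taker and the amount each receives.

The spouse counts as an additional share at the children's level, so there are 4 primary shares of 76,000. Ronan takes one such share (76,000).
The children's combined portion (228,000) is divided into 3 shares of 76,000: Verity and Orsolya each take 76,000; Odalys's 76,000 share passes to Odalys's issue.
Odalys's share (76,000) is divided into 2 shares of 38,000: Torin and Xiomara each take 38,000.

Ronan: 76,000; Torin: 38,000; Xiomara: 38,000; Verity: 76,000; Orsolya: 76,000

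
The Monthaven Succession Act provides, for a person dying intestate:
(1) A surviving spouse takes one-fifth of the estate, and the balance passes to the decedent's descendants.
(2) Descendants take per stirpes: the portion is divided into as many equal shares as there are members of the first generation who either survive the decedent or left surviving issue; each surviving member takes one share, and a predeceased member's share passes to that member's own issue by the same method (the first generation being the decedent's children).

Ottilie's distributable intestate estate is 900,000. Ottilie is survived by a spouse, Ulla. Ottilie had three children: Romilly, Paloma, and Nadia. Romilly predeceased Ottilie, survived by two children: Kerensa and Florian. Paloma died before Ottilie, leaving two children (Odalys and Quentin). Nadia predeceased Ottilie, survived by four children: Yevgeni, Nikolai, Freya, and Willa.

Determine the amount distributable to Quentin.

Ulla takes one-fifth of 900,000 = 180,000. The remaining 720,000 passes to the descendants.
The descendants' portion (720,000) is divided into 3 shares of 240,000: Romilly's 240,000 share passes to Romilly's issue; Paloma's 240,000 share passes to Paloma's issue; Nadia's 240,000 share passes to Nadia's issue.
Romilly's share (240,000) is divided into 2 shares of 120,000: Kerensa and Florian each take 120,000.
Paloma's share (240,000) is divided into 2 shares of 120,000: Odalys and Quentin each take 120,000.
Nadia's share (240,000) is divided into 4 shares of 60,000: Yevgeni, Nikolai, Freya, and Willa each take 60,000.

Quentin receives 120,000.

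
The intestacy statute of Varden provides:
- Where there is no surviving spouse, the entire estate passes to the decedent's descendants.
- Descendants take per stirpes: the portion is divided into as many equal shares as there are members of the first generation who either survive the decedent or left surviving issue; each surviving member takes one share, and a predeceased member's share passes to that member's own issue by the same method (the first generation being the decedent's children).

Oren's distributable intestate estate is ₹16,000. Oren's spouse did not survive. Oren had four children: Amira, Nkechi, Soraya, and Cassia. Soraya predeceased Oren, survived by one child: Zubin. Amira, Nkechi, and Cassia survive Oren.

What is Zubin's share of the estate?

The entire ₹16,000 passes to the descendants.
That amount (₹16,000) is divided into 4 shares of ₹4,000: Amira, Nkechi, and Cassia each take ₹4,000; Soraya's ₹4,000 share passes to Soraya's issue.
Soraya's share (₹4,000) passes entirely to Zubin.

Zubin receives ₹4,000.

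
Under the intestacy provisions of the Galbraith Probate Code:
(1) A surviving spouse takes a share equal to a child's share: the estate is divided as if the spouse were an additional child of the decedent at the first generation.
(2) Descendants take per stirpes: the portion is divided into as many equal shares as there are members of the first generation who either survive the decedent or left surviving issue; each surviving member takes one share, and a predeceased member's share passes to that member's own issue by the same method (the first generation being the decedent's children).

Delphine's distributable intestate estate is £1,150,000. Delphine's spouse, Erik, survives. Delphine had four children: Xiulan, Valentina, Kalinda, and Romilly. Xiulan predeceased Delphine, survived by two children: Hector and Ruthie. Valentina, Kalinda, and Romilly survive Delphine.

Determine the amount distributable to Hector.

The spouse counts as an additional share at the children's level, so there are 5 primary shares of £230,000. Erik takes one such share (£230,000).
The children's combined portion (£920,000) is divided into 4 shares of £230,000: Valentina, Kalinda, and Romilly each take £230,000; Xiulan's £230,000 share passes to Xiulan's issue.
Xiulan's share (£230,000) is divided into 2 shares of £115,000: Hector and Ruthie each take £115,000.

Hector receives £115,000.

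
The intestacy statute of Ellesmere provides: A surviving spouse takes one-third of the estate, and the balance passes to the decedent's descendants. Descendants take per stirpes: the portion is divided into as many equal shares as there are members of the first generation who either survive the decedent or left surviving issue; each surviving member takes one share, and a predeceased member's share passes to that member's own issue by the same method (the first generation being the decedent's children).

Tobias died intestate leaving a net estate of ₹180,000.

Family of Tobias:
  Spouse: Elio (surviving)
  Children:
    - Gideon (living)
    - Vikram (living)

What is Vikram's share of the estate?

Elio takes one-third of ₹180,000 = ₹60,000. The remaining ₹120,000 passes to the descendants.
The descendants' portion (₹120,000) is divided into 2 shares of ₹60,000: Gideon and Vikram each take ₹60,000.

Vikram receives ₹60,000.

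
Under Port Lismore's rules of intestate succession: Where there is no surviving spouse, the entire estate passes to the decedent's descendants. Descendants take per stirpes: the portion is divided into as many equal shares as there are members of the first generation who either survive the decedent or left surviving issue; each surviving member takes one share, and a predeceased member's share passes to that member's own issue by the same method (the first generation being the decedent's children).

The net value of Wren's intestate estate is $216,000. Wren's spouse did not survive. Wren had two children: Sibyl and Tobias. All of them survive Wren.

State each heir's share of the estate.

The entire $216,000 passes to the descendants.
That amount ($216,000) is divided into 2 shares of $108,000: Sibyl and Tobias each take $108,000.

Sibyl: $108,000; Tobias: $108,000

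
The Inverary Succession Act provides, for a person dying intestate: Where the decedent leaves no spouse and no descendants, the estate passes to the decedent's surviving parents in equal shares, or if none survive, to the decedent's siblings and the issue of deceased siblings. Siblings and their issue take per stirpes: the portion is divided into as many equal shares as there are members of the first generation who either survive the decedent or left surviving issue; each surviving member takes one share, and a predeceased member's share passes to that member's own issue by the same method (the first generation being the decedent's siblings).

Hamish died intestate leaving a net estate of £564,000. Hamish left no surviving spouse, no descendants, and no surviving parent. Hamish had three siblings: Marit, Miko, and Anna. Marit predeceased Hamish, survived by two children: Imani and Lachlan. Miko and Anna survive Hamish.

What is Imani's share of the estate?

Imani receives £94,000.

The entire £564,000 passes to the siblings and their issue.
That amount (£564,000) is divided into 3 shares of £188,000: Miko and Anna each take £188,000; Marit's £188,000 share passes to Marit's issue.
Marit's share (£188,000) is divided into 2 shares of £94,000: Imani and Lachlan each take £94,000.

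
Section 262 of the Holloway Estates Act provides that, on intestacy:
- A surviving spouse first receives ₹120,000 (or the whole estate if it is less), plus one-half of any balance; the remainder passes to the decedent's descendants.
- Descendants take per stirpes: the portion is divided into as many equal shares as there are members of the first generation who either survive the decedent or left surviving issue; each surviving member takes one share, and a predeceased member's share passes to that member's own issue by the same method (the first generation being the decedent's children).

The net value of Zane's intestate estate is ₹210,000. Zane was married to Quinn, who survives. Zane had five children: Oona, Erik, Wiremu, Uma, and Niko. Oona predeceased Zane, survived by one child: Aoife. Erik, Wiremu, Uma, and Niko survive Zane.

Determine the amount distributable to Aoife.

Aoife receives ₹9,000.

Quinn first takes ₹120,000, leaving a balance of ₹90,000. Quinn then takes one-half of the balance (₹45,000), for a total of ₹165,000. The remaining ₹45,000 passes to the descendants.
The descendants' portion (₹45,000) is divided into 5 shares of ₹9,000: Erik, Wiremu, Uma, and Niko each take ₹9,000; Oona's ₹9,000 share passes to Oona's issue.
Oona's share (₹9,000) passes entirely to Aoife.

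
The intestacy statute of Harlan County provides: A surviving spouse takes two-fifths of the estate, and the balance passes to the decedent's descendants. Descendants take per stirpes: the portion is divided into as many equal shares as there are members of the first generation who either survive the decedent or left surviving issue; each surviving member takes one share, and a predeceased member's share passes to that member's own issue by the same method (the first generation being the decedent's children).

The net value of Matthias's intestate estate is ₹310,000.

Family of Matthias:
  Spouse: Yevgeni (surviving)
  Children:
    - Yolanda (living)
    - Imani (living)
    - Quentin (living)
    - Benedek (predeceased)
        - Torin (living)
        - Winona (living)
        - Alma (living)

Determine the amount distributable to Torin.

Torin receives ₹15,500.

Yevgeni takes two-fifths of ₹310,000 = ₹124,000. The remaining ₹186,000 passes to the descendants.
The descendants' portion (₹186,000) is divided into 4 shares of ₹46,500: Yolanda, Imani, and Quentin each take ₹46,500; Benedek's ₹46,500 share passes to Benedek's issue.
Benedek's share (₹46,500) is divided into 3 shares of ₹15,500: Torin, Winona, and Alma each take ₹15,500.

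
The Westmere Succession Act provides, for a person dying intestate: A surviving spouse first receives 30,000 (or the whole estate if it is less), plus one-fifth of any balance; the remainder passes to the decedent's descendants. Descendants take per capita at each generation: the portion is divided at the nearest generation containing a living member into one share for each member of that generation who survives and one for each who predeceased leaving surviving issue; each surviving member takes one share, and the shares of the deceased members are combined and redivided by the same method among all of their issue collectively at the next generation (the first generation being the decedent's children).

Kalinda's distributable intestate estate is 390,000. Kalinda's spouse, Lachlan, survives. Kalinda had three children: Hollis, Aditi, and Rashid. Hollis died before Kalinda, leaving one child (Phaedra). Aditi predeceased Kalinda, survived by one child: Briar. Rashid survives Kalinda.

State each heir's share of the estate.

Lachlan: 102,000; Phaedra: 96,000; Briar: 96,000; Rashid: 96,000

Lachlan first takes 30,000, leaving a balance of 360,000. Lachlan then takes one-fifth of the balance (72,000), for a total of 102,000. The remaining 288,000 passes to the descendants.
The descendants' portion (288,000) is divided at the children's generation into 3 shares of 96,000. Rashid takes 96,000. The 2 shares of the deceased (Hollis and Aditi) are combined into a pool of 192,000.
That pool (192,000) is divided at the grandchildren's generation equally among Phaedra and Briar: 96,000 each.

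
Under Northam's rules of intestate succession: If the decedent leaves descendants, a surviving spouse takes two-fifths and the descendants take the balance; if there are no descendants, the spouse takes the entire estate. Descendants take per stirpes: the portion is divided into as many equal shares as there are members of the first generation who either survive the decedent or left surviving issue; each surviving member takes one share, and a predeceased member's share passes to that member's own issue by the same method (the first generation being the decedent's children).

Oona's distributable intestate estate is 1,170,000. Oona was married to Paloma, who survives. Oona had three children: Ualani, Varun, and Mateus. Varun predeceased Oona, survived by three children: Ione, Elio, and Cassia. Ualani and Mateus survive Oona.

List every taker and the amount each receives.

Paloma: 468,000; Ualani: 234,000; Ione: 78,000; Elio: 78,000; Cassia: 78,000; Mateus: 234,000

Paloma takes two-fifths of 1,170,000 = 468,000. The remaining 702,000 passes to the descendants.
The descendants' portion (702,000) is divided into 3 shares of 234,000: Ualani and Mateus each take 234,000; Varun's 234,000 share passes to Varun's issue.
Varun's share (234,000) is divided into 3 shares of 78,000: Ione, Elio, and Cassia each take 78,000.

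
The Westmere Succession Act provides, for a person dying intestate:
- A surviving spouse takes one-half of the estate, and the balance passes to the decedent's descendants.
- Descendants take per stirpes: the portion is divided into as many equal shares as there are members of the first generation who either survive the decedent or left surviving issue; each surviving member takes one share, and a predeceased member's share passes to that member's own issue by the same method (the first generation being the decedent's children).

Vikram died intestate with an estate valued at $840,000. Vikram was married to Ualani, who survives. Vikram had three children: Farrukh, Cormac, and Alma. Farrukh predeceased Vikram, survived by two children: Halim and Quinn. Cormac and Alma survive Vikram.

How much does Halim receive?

Halim receives $70,000.

Ualani takes one-half of $840,000 = $420,000. The remaining $420,000 passes to the descendants.
The descendants' portion ($420,000) is divided into 3 shares of $140,000: Cormac and Alma each take $140,000; Farrukh's $140,000 share passes to Farrukh's issue.
Farrukh's share ($140,000) is divided into 2 shares of $70,000: Halim and Quinn each take $70,000.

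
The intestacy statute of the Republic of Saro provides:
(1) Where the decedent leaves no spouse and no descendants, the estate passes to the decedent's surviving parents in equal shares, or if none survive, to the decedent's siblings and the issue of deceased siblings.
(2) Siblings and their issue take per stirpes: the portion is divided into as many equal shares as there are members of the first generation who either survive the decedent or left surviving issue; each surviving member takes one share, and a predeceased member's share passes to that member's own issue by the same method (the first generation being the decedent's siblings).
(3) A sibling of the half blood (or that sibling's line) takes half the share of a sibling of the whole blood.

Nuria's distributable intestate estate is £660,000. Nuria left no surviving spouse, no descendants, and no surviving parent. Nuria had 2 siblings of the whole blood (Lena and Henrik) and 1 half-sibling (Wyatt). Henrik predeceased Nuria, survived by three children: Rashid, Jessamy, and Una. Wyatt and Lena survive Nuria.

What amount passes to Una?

Una receives £88,000.

The entire £660,000 passes to the siblings and their issue.
Counting each half-blood sibling's line as half a unit, there are 5/2 units in £660,000, so one unit is £264,000. Whole-blood lines (Lena and Henrik) take £264,000 each; half-blood lines (Wyatt) take £132,000 each.
Henrik's share (£264,000) is divided into 3 shares of £88,000: Rashid, Jessamy, and Una each take £88,000.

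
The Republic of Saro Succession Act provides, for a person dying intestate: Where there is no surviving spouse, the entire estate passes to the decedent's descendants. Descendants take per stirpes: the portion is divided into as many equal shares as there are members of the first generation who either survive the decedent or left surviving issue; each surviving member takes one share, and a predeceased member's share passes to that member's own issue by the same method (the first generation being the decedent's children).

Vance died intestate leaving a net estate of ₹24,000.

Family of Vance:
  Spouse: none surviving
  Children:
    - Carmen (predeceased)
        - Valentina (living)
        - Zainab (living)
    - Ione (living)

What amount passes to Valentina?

The entire ₹24,000 passes to the descendants.
That amount (₹24,000) is divided into 2 shares of ₹12,000: Ione takes ₹12,000; Carmen's ₹12,000 share passes to Carmen's issue.
Carmen's share (₹12,000) is divided into 2 shares of ₹6,000: Valentina and Zainab each take ₹6,000.

Valentina receives ₹6,000.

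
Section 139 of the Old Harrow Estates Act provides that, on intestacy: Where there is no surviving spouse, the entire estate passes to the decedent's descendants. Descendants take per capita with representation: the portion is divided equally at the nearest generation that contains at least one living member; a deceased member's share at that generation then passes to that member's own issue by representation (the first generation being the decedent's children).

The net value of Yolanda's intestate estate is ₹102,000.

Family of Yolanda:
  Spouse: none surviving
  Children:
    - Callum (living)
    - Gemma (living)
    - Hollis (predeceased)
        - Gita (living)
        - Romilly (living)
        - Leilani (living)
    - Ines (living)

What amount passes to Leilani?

Leilani receives ₹8,500.

The entire ₹102,000 passes to the descendants.
That amount (₹102,000) is divided into 4 shares of ₹25,500: Callum, Gemma, and Ines each take ₹25,500; Hollis's ₹25,500 share passes to Hollis's issue.
Hollis's share (₹25,500) is divided into 3 shares of ₹8,500: Gita, Romilly, and Leilani each take ₹8,500.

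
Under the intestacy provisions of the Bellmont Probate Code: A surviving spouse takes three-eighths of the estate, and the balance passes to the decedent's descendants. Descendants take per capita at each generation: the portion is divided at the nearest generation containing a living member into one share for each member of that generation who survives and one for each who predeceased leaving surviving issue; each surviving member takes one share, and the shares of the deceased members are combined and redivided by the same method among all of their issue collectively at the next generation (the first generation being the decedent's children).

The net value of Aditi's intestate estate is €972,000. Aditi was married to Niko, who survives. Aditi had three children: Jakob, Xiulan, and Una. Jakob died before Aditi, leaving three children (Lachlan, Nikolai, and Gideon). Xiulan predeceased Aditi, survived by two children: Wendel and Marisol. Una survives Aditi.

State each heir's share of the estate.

Niko: €364,500; Lachlan: €81,000; Nikolai: €81,000; Gideon: €81,000; Wendel: €81,000; Marisol: €81,000; Una: €202,500

Niko takes three-eighths of €972,000 = €364,500. The remaining €607,500 passes to the descendants.
The descendants' portion (€607,500) is divided at the children's generation into 3 shares of €202,500. Una takes €202,500. The 2 shares of the deceased (Jakob and Xiulan) are combined into a pool of €405,000.
That pool (€405,000) is divided at the grandchildren's generation equally among Lachlan, Nikolai, Gideon, Wendel, and Marisol: €81,000 each.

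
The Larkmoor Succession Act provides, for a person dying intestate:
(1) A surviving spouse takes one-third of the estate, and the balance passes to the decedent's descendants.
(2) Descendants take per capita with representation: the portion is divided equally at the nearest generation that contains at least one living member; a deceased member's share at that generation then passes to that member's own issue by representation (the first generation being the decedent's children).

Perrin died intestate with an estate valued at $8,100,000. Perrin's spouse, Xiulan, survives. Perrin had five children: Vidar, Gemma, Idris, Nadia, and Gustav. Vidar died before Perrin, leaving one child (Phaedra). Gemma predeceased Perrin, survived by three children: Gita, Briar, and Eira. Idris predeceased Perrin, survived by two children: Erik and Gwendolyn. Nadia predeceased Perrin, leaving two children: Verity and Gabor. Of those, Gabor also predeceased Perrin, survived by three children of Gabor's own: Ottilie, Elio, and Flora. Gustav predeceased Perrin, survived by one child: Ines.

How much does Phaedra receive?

Phaedra receives $600,000.

Xiulan takes one-third of $8,100,000 = $2,700,000. The remaining $5,400,000 passes to the descendants.
No child survives, so the initial division is made at the grandchildren's generation.
The descendants' portion ($5,400,000) is divided into 9 shares of $600,000: Phaedra, Gita, Briar, Eira, Erik, Gwendolyn, Verity, and Ines each take $600,000; Gabor's $600,000 share passes to Gabor's issue.
Gabor's share ($600,000) is divided into 3 shares of $200,000: Ottilie, Elio, and Flora each take $200,000.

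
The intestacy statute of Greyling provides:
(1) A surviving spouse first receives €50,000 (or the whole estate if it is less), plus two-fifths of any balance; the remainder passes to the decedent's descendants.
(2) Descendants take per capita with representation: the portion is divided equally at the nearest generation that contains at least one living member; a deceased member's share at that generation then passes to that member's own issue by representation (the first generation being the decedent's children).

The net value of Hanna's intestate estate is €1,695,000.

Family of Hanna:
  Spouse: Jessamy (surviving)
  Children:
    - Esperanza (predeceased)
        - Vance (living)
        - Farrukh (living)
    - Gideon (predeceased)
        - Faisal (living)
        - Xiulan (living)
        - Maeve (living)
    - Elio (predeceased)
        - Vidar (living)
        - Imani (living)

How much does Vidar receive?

Vidar receives €141,000.

Jessamy first takes €50,000, leaving a balance of €1,645,000. Jessamy then takes two-fifths of the balance (€658,000), for a total of €708,000. The remaining €987,000 passes to the descendants.
No child survives, so the initial division is made at the grandchildren's generation.
The descendants' portion (€987,000) is divided into 7 shares of €141,000: Vance, Farrukh, Faisal, Xiulan, Maeve, Vidar, and Imani each take €141,000.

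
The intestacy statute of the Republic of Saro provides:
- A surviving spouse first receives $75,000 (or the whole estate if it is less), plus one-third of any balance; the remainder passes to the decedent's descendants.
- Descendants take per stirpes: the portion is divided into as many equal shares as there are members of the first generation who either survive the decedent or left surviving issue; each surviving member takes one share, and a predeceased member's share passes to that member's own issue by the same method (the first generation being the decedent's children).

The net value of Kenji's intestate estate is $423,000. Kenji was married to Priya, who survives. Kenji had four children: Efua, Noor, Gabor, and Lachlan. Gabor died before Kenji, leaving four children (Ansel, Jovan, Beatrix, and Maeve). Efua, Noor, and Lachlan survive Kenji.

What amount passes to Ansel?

Ansel receives $14,500.

Priya first takes $75,000, leaving a balance of $348,000. Priya then takes one-third of the balance ($116,000), for a total of $191,000. The remaining $232,000 passes to the descendants.
The descendants' portion ($232,000) is divided into 4 shares of $58,000: Efua, Noor, and Lachlan each take $58,000; Gabor's $58,000 share passes to Gabor's issue.
Gabor's share ($58,000) is divided into 4 shares of $14,500: Ansel, Jovan, Beatrix, and Maeve each take $14,500.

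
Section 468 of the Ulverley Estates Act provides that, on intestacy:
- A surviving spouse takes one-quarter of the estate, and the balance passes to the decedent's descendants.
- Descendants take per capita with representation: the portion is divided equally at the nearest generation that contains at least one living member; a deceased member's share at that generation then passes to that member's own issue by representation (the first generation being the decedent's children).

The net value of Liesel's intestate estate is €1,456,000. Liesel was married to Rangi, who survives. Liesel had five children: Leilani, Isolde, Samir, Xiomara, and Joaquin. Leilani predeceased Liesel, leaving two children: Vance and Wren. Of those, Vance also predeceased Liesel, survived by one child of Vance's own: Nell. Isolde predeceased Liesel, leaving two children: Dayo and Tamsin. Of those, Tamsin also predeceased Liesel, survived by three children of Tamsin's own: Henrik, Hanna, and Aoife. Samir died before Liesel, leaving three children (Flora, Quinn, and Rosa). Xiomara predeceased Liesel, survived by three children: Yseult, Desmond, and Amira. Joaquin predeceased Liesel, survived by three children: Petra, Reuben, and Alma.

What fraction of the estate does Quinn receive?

Quinn receives 3/52 of the estate.

Rangi takes one-quarter of €1,456,000 = €364,000. The remaining €1,092,000 passes to the descendants.
No child survives, so the initial division is made at the grandchildren's generation.
The descendants' portion (€1,092,000) is divided into 13 shares of €84,000: Wren, Dayo, Flora, Quinn, Rosa, Yseult, Desmond, Amira, Petra, Reuben, and Alma each take €84,000; Vance's €84,000 share passes to Vance's issue; Tamsin's €84,000 share passes to Tamsin's issue.
Vance's share (€84,000) passes entirely to Nell.
Tamsin's share (€84,000) is divided into 3 shares of €28,000: Henrik, Hanna, and Aoife each take €28,000.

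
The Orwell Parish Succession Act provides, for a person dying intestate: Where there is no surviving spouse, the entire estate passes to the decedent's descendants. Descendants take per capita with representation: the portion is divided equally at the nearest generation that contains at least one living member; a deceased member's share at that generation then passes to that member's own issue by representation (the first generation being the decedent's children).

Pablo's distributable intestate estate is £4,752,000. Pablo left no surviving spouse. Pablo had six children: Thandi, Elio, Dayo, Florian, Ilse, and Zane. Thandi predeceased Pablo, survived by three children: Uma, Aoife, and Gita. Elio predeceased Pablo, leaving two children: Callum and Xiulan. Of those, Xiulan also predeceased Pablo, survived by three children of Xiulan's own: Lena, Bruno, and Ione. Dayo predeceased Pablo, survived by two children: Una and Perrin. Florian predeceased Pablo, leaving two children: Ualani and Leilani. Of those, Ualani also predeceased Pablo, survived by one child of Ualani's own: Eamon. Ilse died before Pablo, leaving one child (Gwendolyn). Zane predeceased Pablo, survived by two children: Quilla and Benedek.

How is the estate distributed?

Uma: £396,000; Aoife: £396,000; Gita: £396,000; Callum: £396,000; Lena: £132,000; Bruno: £132,000; Ione: £132,000; Una: £396,000; Perrin: £396,000; Eamon: £396,000; Leilani: £396,000; Gwendolyn: £396,000; Quilla: £396,000; Benedek: £396,000

The entire £4,752,000 passes to the descendants.
No child survives, so the initial division is made at the grandchildren's generation.
That amount (£4,752,000) is divided into 12 shares of £396,000: Uma, Aoife, Gita, Callum, Una, Perrin, Leilani, Gwendolyn, Quilla, and Benedek each take £396,000; Xiulan's £396,000 share passes to Xiulan's issue; Ualani's £396,000 share passes to Ualani's issue.
Xiulan's share (£396,000) is divided into 3 shares of £132,000: Lena, Bruno, and Ione each take £132,000.
Ualani's share (£396,000) passes entirely to Eamon.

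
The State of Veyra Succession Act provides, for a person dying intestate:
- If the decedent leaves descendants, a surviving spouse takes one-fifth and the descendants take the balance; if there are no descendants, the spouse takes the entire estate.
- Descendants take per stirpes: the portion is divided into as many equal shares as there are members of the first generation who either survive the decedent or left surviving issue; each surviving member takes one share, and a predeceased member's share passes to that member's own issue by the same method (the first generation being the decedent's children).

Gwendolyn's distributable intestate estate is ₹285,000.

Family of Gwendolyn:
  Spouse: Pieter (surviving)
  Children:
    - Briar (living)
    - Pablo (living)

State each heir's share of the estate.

Pieter: ₹57,000; Briar: ₹114,000; Pablo: ₹114,000

Pieter takes one-fifth of ₹285,000 = ₹57,000. The remaining ₹228,000 passes to the descendants.
The descendants' portion (₹228,000) is divided into 2 shares of ₹114,000: Briar and Pablo each take ₹114,000.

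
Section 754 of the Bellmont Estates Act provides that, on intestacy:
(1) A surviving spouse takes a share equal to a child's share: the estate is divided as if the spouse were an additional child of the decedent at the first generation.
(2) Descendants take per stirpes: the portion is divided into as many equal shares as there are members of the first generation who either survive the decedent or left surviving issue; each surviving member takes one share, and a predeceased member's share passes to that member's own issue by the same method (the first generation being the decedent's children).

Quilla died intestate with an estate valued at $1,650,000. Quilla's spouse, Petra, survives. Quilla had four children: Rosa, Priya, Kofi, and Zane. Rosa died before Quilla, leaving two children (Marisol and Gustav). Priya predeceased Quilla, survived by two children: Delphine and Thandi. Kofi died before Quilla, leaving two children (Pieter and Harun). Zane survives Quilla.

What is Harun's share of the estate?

The spouse counts as an additional share at the children's level, so there are 5 primary shares of $330,000. Petra takes one such share ($330,000).
The children's combined portion ($1,320,000) is divided into 4 shares of $330,000: Zane takes $330,000; Rosa's $330,000 share passes to Rosa's issue; Priya's $330,000 share passes to Priya's issue; Kofi's $330,000 share passes to Kofi's issue.
Rosa's share ($330,000) is divided into 2 shares of $165,000: Marisol and Gustav each take $165,000.
Priya's share ($330,000) is divided into 2 shares of $165,000: Delphine and Thandi each take $165,000.
Kofi's share ($330,000) is divided into 2 shares of $165,000: Pieter and Harun each take $165,000.

Harun receives $165,000.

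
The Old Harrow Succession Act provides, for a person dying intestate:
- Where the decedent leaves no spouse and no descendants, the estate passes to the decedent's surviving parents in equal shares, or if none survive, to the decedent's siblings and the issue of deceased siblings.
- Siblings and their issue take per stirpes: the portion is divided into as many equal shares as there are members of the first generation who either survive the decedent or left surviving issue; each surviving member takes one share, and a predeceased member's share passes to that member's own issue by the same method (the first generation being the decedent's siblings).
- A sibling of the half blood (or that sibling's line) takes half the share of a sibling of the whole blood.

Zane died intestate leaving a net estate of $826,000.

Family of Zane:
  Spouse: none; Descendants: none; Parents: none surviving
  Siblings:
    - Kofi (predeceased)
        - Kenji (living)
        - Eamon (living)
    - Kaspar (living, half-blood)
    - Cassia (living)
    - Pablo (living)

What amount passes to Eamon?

The entire $826,000 passes to the siblings and their issue.
Counting each half-blood sibling's line as half a unit, there are 7/2 units in $826,000, so one unit is $236,000. Whole-blood lines (Kofi, Cassia, and Pablo) take $236,000 each; half-blood lines (Kaspar) take $118,000 each.
Kofi's share ($236,000) is divided into 2 shares of $118,000: Kenji and Eamon each take $118,000.

Eamon receives $118,000.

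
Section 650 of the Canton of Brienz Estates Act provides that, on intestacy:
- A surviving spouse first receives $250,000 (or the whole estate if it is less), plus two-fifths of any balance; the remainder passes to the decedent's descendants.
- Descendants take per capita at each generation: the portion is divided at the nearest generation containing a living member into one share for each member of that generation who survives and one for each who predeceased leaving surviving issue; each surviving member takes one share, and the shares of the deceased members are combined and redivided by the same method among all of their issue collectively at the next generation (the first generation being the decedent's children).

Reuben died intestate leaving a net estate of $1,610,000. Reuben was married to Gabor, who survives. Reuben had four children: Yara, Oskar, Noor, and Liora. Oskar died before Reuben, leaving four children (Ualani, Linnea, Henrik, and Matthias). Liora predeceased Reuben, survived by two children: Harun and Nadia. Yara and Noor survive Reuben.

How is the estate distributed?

Gabor first takes $250,000, leaving a balance of $1,360,000. Gabor then takes two-fifths of the balance ($544,000), for a total of $794,000. The remaining $816,000 passes to the descendants.
The descendants' portion ($816,000) is divided at the children's generation into 4 shares of $204,000. Yara and Noor each take $204,000. The 2 shares of the deceased (Oskar and Liora) are combined into a pool of $408,000.
That pool ($408,000) is divided at the grandchildren's generation equally among Ualani, Linnea, Henrik, Matthias, Harun, and Nadia: $68,000 each.

Gabor: $794,000; Yara: $204,000; Ualani: $68,000; Linnea: $68,000; Henrik: $68,000; Matthias: $68,000; Noor: $204,000; Harun: $68,000; Nadia: $68,000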